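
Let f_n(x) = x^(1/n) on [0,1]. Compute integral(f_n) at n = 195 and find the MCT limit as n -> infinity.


At n = 195: f_195(x) = x^(1/195).
Step 1: integral(x^(1/195), 0, 1) = [x^(1/195+1) / (1/195+1)] from 0 to 1
     = 1 / (1/195 + 1) = 1 / ((195+1)/195) = 195/(195+1)
     = 195/196 = 0.994898
Step 2: As n -> infinity, f_n(x) = x^(1/n) -> 1 for x in (0,1], and f_n is increasing in n.
By MCT, lim_n integral(f_n) = integral(lim_n f_n) = integral(1, 0, 1) = 1.
Step 3: Verify convergence: 195/196 = 0.994898 -> 1


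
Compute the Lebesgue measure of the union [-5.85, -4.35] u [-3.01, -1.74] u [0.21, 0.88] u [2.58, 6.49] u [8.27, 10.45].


For pairwise disjoint intervals, m(union) = sum of lengths.
= (-4.35 - -5.85) + (-1.74 - -3.01) + (0.88 - 0.21) + (6.49 - 2.58) + (10.45 - 8.27)
= 1.5 + 1.27 + 0.67 + 3.91 + 2.18
= 9.53


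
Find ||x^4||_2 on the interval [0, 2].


Step 1: ||f||_2 = (integral_0^2 |x^4|^2 dx)^(1/2)
     = (integral_0^2 x^8 dx)^(1/2)
Step 2: integral_0^2 x^8 dx = [x^9/(9)] from 0 to 2 = 2^9/9
     = 512/9 = 56.888889
Step 3: ||f||_2 = (56.888889)^(1/2) = 7.542472


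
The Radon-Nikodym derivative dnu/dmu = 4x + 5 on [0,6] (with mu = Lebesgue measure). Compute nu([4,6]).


nu(A) = integral_A (dnu/dmu) dmu = integral_4^6 (4x + 5) dx
Step 1: Antiderivative F(x) = (4/2)x^2 + 5x
Step 2: F(6) = (4/2)*6^2 + 5*6 = 72 + 30 = 102
Step 3: F(4) = (4/2)*4^2 + 5*4 = 32 + 20 = 52
Step 4: nu([4,6]) = F(6) - F(4) = 102 - 52 = 50


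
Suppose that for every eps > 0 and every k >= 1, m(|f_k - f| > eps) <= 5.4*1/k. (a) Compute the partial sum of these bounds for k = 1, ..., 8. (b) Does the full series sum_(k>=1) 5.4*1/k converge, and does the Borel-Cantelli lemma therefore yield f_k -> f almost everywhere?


Step 1: List the terms 5.4*1/k for k = 1 to 8:
  k=1: 5.4
  k=2: 2.7
  k=3: 1.8
  k=4: 1.35
  k=5: 1.08
  k=6: 0.9
  k=7: 0.771429
  k=8: 0.675
Step 2: Partial sum = 5.4 + 2.7 + 1.8 + 1.35 + 1.08 + 0.9 + 0.771429 + 0.675
     = 14.676429
Step 3: The full series sum_(k>=1) 5.4*1/k diverges (harmonic series, p = 1; a nonzero constant multiple of a divergent series diverges).
Step 4: The (first) Borel-Cantelli lemma requires a summable sequence of measures, so it does not apply here;
        from this bound alone no conclusion about a.e. convergence can be drawn (convergence in measure still
        gives an a.e.-convergent subsequence, but not a.e. convergence of the whole sequence).
Conclusion: series diverges; Borel-Cantelli is inconclusive about a.e. convergence of f_k.


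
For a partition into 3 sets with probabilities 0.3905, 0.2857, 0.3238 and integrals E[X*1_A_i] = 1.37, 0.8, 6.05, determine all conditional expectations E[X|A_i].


For each cell A_i: E[X|A_i] = E[X*1_A_i] / P(A_i)
Step 1: E[X|A_1] = 1.37 / 0.3905 = 3.508323
Step 2: E[X|A_2] = 0.8 / 0.2857 = 2.80014
Step 3: E[X|A_3] = 6.05 / 0.3238 = 18.684373
Verification: E[X] = sum E[X*1_A_i] = 1.37 + 0.8 + 6.05 = 8.22


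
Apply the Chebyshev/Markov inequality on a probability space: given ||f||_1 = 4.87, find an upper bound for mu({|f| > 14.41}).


Chebyshev/Markov inequality: mu(|f| > eps) <= (||f||_p / eps)^p
Step 1: ||f||_1 / eps = 4.87 / 14.41 = 0.33796
Step 2: Raise to power p = 1:
  (0.33796)^1 = 0.33796
Step 3: Therefore mu(|f| > 14.41) <= 0.33796


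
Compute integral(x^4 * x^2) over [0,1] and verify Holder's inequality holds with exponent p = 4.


Step 1: Exact integral of f*g = integral(x^6, 0, 1) = 1/7
     = 0.142857
Step 2: Holder bound with p=4, q=1.333333:
  ||f||_p = (integral x^16 dx)^(1/4) = (1/17)^(1/4) = 0.492479
  ||g||_q = (integral x^2.666667 dx)^(1/1.333333) = (1/3.666667)^(1/1.333333) = 0.377395
Step 3: Holder bound = ||f||_p * ||g||_q = 0.492479 * 0.377395 = 0.185859
Verification: 0.142857 <= 0.185859 (Holder holds)


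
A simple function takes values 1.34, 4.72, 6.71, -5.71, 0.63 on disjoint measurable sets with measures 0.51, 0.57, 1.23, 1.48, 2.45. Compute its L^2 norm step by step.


Step 1: Compute |f_i|^2 for each value:
  |1.34|^2 = 1.7956
  |4.72|^2 = 22.2784
  |6.71|^2 = 45.0241
  |-5.71|^2 = 32.6041
  |0.63|^2 = 0.3969
Step 2: Multiply by measures and sum:
  1.7956 * 0.51 = 0.915756
  22.2784 * 0.57 = 12.698688
  45.0241 * 1.23 = 55.379643
  32.6041 * 1.48 = 48.254068
  0.3969 * 2.45 = 0.972405
Sum = 0.915756 + 12.698688 + 55.379643 + 48.254068 + 0.972405 = 118.22056
Step 3: Take the p-th root:
||f||_2 = (118.22056)^(1/2) = 10.872928


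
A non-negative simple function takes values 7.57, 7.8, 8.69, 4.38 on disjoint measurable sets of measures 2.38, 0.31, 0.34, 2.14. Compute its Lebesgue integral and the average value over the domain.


Step 1: Integral = sum(value_i * measure_i)
= 7.57*2.38 + 7.8*0.31 + 8.69*0.34 + 4.38*2.14
= 18.0166 + 2.418 + 2.9546 + 9.3732
= 32.7624
Step 2: Total measure of domain = 2.38 + 0.31 + 0.34 + 2.14 = 5.17
Step 3: Average value = 32.7624 / 5.17 = 6.337021


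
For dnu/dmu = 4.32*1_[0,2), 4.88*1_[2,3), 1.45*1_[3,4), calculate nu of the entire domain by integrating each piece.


Integrate each piece of the Radon-Nikodym derivative:
Step 1: integral_0^2 4.32 dx = 4.32*(2-0) = 4.32*2 = 8.64
Step 2: integral_2^3 4.88 dx = 4.88*(3-2) = 4.88*1 = 4.88
Step 3: integral_3^4 1.45 dx = 1.45*(4-3) = 1.45*1 = 1.45
Total: 8.64 + 4.88 + 1.45 = 14.97


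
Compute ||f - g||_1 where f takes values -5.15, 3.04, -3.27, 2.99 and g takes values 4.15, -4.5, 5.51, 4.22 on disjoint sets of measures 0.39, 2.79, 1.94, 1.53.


Step 1: Compute differences f_i - g_i:
  -5.15 - 4.15 = -9.3
  3.04 - -4.5 = 7.54
  -3.27 - 5.51 = -8.78
  2.99 - 4.22 = -1.23
Step 2: Compute |diff|^1 * measure for each set:
  |-9.3|^1 * 0.39 = 9.3 * 0.39 = 3.627
  |7.54|^1 * 2.79 = 7.54 * 2.79 = 21.0366
  |-8.78|^1 * 1.94 = 8.78 * 1.94 = 17.0332
  |-1.23|^1 * 1.53 = 1.23 * 1.53 = 1.8819
Step 3: Sum = 43.5787
Step 4: ||f-g||_1 = (43.5787)^(1/1) = 43.5787


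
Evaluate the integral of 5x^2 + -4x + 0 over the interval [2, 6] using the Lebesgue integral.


The Lebesgue integral of a Riemann-integrable function agrees with the Riemann integral.
Antiderivative F(x) = (5/3)x^3 + (-4/2)x^2 + 0x
F(6) = (5/3)*6^3 + (-4/2)*6^2 + 0*6
     = (5/3)*216 + (-4/2)*36 + 0*6
     = 360 + -72 + 0
     = 288
F(2) = 5.333333
Integral = F(6) - F(2) = 288 - 5.333333 = 282.666667


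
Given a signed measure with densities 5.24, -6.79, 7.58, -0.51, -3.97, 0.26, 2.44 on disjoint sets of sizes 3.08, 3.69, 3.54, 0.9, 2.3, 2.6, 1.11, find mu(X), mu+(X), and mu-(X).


Step 1: Compute signed measure on each set:
  Set 1: 5.24 * 3.08 = 16.1392
  Set 2: -6.79 * 3.69 = -25.0551
  Set 3: 7.58 * 3.54 = 26.8332
  Set 4: -0.51 * 0.9 = -0.459
  Set 5: -3.97 * 2.3 = -9.131
  Set 6: 0.26 * 2.6 = 0.676
  Set 7: 2.44 * 1.11 = 2.7084
Step 2: Total signed measure = (16.1392) + (-25.0551) + (26.8332) + (-0.459) + (-9.131) + (0.676) + (2.7084)
     = 11.7117
Step 3: Positive part mu+(X) = sum of positive contributions = 46.3568
Step 4: Negative part mu-(X) = |sum of negative contributions| = 34.6451


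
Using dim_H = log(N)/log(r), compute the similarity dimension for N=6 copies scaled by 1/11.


For a self-similar set with N copies scaled by 1/r:
dim_H = log(N)/log(r) = log(6)/log(11)
= 1.791759/2.397895
= 0.747222


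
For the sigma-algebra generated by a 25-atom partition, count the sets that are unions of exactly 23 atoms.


Each element of F is a union of some subset of the 25 atoms.
Elements that are unions of exactly 23 atoms correspond to 23-element subsets of the 25 atoms.
Count = C(25, 23) = 25! / (23! * 2!) = 300.


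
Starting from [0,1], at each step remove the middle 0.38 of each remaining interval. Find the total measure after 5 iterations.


Step 1: At each step, fraction remaining = 1 - 0.38 = 0.62
Step 2: After 5 steps, measure = (0.62)^5
Step 3: Computing the power step by step:
  After step 1: 0.62
  After step 2: 0.3844
  After step 3: 0.238328
  After step 4: 0.147763
  After step 5: 0.091613
Result = 0.091613


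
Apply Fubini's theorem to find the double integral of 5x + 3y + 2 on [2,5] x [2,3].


By Fubini, integrate in x first, then y.
Step 1: Fix y, integrate over x in [2,5]:
  integral(5x + 3y + 2, x=2..5)
  = 5*(5^2 - 2^2)/2 + (3y + 2)*(5 - 2)
  = 52.5 + (3y + 2)*3
  = 52.5 + 9y + 6
  = 58.5 + 9y
Step 2: Integrate over y in [2,3]:
  integral(58.5 + 9y, y=2..3)
  = 58.5*1 + 9*(3^2 - 2^2)/2
  = 58.5 + 22.5
  = 81


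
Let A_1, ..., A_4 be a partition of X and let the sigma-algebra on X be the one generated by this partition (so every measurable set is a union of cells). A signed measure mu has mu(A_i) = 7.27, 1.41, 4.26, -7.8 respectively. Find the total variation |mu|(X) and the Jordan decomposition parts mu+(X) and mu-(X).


Step 1: Every measurable set is a union of atoms (the cells / points), so a Hahn decomposition is
  obtained by grouping atoms by sign: P = union of atoms with mu > 0, N = union of the remaining atoms.
  Atoms in P (indices): 1, 2, 3;  atoms in N (indices): 4
  Positive values: 7.27, 1.41, 4.26
  Negative values: -7.8
Step 2: mu+(X) = mu(P) = sum of positive atom values = 12.94
Step 3: mu-(X) = -mu(N) = sum of |negative atom values| = 7.8
Step 4: |mu|(X) = mu+(X) + mu-(X) = 12.94 + 7.8 = 20.74


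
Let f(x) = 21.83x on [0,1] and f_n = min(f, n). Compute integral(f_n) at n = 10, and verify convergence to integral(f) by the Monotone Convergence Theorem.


f(x) = 21.83x on [0,1]; f_n(x) = min(21.83x, n). At n = 10:
Step 1: f(x) reaches 10 at x = 10/21.83 = 0.458085
Step 2: integral(f_10) = integral(21.83x, 0, 0.458085) + integral(10, 0.458085, 1)
       = 21.83*0.458085^2/2 + 10*(1 - 0.458085)
       = 2.290426 + 5.419148
       = 7.709574
Step 3: As n -> infinity, f_n increases to f, so by MCT integral(f_n) -> integral(f) = 21.83/2 = 10.915.
Convergence: integral(f_10) = 7.709574 -> 10.915 as n -> infinity


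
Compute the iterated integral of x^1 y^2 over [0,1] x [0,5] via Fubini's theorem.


By Fubini's theorem, the double integral factors as a product of single integrals:
Step 1: integral_0^1 x^1 dx = [x^2/2] from 0 to 1
     = 1^2/2 = 0.5
Step 2: integral_0^5 y^2 dy = [y^3/3] from 0 to 5
     = 5^3/3 = 41.666667
Step 3: Double integral = 0.5 * 41.666667 = 20.833333


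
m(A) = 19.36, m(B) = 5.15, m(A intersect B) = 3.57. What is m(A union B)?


By inclusion-exclusion: m(A u B) = m(A) + m(B) - m(A n B)
= 19.36 + 5.15 - 3.57
= 20.94


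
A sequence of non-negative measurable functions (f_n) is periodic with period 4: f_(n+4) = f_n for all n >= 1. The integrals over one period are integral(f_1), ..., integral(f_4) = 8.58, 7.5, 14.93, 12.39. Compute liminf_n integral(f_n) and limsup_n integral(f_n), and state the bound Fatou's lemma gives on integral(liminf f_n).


The sequence (integral(f_n)) is periodic with period 4, repeating the values 8.58, 7.5, 14.93, 12.39 indefinitely.
Step 1: For a periodic sequence, every tail (a_m, a_(m+1), ...) contains all 4 period values infinitely often.
Step 2: Hence inf of every tail = min of the period values = min(8.58, 7.5, 14.93, 12.39) = 7.5.
        liminf_n integral(f_n) = sup over m of (inf of tail from m) = 7.5.
Step 3: Similarly sup of every tail = max of the period values = 14.93.
        limsup_n integral(f_n) = 14.93.
Step 4: Fatou's lemma: integral(liminf_n f_n) <= liminf_n integral(f_n) = 7.5.
        So the integral of the pointwise liminf is at most 7.5.


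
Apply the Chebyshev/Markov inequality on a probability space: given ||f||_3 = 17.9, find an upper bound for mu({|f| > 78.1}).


Chebyshev/Markov inequality: mu(|f| > eps) <= (||f||_p / eps)^p
Step 1: ||f||_3 / eps = 17.9 / 78.1 = 0.229193
Step 2: Raise to power p = 3:
  (0.229193)^3 = 0.012039
Step 3: Therefore mu(|f| > 78.1) <= 0.012039


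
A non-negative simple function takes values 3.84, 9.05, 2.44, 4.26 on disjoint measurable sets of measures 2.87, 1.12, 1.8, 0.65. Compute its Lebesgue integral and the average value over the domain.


Step 1: Integral = sum(value_i * measure_i)
= 3.84*2.87 + 9.05*1.12 + 2.44*1.8 + 4.26*0.65
= 11.0208 + 10.136 + 4.392 + 2.769
= 28.3178
Step 2: Total measure of domain = 2.87 + 1.12 + 1.8 + 0.65 = 6.44
Step 3: Average value = 28.3178 / 6.44 = 4.397174


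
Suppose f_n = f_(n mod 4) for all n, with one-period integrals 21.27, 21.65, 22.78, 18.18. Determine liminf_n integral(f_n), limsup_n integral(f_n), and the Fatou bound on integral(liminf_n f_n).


The sequence (integral(f_n)) is periodic with period 4, repeating the values 21.27, 21.65, 22.78, 18.18 indefinitely.
Step 1: For a periodic sequence, every tail (a_m, a_(m+1), ...) contains all 4 period values infinitely often.
Step 2: Hence inf of every tail = min of the period values = min(21.27, 21.65, 22.78, 18.18) = 18.18.
        liminf_n integral(f_n) = sup over m of (inf of tail from m) = 18.18.
Step 3: Similarly sup of every tail = max of the period values = 22.78.
        limsup_n integral(f_n) = 22.78.
Step 4: Fatou's lemma: integral(liminf_n f_n) <= liminf_n integral(f_n) = 18.18.
        So the integral of the pointwise liminf is at most 18.18.


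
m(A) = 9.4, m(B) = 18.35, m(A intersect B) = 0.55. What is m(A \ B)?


m(A \ B) = m(A) - m(A n B)
= 9.4 - 0.55
= 8.85


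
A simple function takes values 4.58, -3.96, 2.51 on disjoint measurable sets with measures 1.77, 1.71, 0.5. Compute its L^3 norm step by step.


Step 1: Compute |f_i|^3 for each value:
  |4.58|^3 = 96.071912
  |-3.96|^3 = 62.099136
  |2.51|^3 = 15.813251
Step 2: Multiply by measures and sum:
  96.071912 * 1.77 = 170.047284
  62.099136 * 1.71 = 106.189523
  15.813251 * 0.5 = 7.906625
Sum = 170.047284 + 106.189523 + 7.906625 = 284.143432
Step 3: Take the p-th root:
||f||_3 = (284.143432)^(1/3) = 6.574245


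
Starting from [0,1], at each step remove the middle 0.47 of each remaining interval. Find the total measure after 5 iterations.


Step 1: At each step, fraction remaining = 1 - 0.47 = 0.53
Step 2: After 5 steps, measure = (0.53)^5
Step 3: Computing the power step by step:
  After step 1: 0.53
  After step 2: 0.2809
  After step 3: 0.148877
  After step 4: 0.078905
  After step 5: 0.04182
Result = 0.04182


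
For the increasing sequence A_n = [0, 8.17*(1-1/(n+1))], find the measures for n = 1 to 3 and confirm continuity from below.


By continuity of measure from below: if A_n increases to A, then m(A_n) -> m(A).
Here A = [0, 8.17], so m(A) = 8.17
Step 1: a_1 = 8.17*(1 - 1/2) = 4.085, m(A_1) = 4.085
Step 2: a_2 = 8.17*(1 - 1/3) = 5.4467, m(A_2) = 5.4467
Step 3: a_3 = 8.17*(1 - 1/4) = 6.1275, m(A_3) = 6.1275
Limit: m(A_n) -> m([0,8.17]) = 8.17


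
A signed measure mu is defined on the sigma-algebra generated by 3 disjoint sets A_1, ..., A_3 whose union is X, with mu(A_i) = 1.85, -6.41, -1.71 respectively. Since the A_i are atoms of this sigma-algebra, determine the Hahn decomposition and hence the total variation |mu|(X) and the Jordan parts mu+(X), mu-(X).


Step 1: Every measurable set is a union of atoms (the cells / points), so a Hahn decomposition is
  obtained by grouping atoms by sign: P = union of atoms with mu > 0, N = union of the remaining atoms.
  Atoms in P (indices): 1;  atoms in N (indices): 2, 3
  Positive values: 1.85
  Negative values: -6.41, -1.71
Step 2: mu+(X) = mu(P) = sum of positive atom values = 1.85
Step 3: mu-(X) = -mu(N) = sum of |negative atom values| = 8.12
Step 4: |mu|(X) = mu+(X) + mu-(X) = 1.85 + 8.12 = 9.97


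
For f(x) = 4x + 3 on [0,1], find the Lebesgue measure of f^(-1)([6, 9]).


f^(-1)([6, 9]) = {x : 6 <= 4x + 3 <= 9}
Solving: (6 - 3)/4 <= x <= (9 - 3)/4
= [0.75, 1.5]
Intersecting with [0,1]: [0.75, 1]
Measure = 1 - 0.75 = 0.25


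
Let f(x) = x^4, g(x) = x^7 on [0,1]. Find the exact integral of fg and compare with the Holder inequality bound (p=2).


Step 1: Exact integral of f*g = integral(x^11, 0, 1) = 1/12
     = 0.083333
Step 2: Holder bound with p=2, q=2:
  ||f||_p = (integral x^8 dx)^(1/2) = (1/9)^(1/2) = 0.333333
  ||g||_q = (integral x^14 dx)^(1/2) = (1/15)^(1/2) = 0.258199
Step 3: Holder bound = ||f||_p * ||g||_q = 0.333333 * 0.258199 = 0.086066
Verification: 0.083333 <= 0.086066 (Holder holds)


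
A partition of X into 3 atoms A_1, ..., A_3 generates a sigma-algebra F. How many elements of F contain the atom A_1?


Each element of F is a union of some subset S of the 3 atoms.
The element contains A_1 iff A_1 is in S.
So we count subsets S of {A_1,...,A_3} with A_1 in S: choose freely among the other 2 atoms.
Count = 2^(3-1) = 2^2 = 4.


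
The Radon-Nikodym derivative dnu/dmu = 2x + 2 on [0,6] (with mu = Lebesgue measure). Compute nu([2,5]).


nu(A) = integral_A (dnu/dmu) dmu = integral_2^5 (2x + 2) dx
Step 1: Antiderivative F(x) = (2/2)x^2 + 2x
Step 2: F(5) = (2/2)*5^2 + 2*5 = 25 + 10 = 35
Step 3: F(2) = (2/2)*2^2 + 2*2 = 4 + 4 = 8
Step 4: nu([2,5]) = F(5) - F(2) = 35 - 8 = 27


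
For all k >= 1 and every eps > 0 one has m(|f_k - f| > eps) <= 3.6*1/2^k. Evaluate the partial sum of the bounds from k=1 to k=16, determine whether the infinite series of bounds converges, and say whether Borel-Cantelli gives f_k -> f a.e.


Step 1: List the terms 3.6*1/2^k for k = 1 to 16:
  k=1: 1.8
  k=2: 0.9
  k=3: 0.45
  k=4: 0.225
  k=5: 0.1125
  k=6: 0.05625
  k=7: 0.028125
  k=8: 0.014063
  k=9: 0.007031
  k=10: 0.003516
  k=11: 0.001758
  k=12: 8.789063e-04
  k=13: 4.394531e-04
  k=14: 2.197266e-04
  k=15: 1.098633e-04
  k=16: 5.493164e-05
Step 2: Partial sum = 1.8 + 0.9 + 0.45 + 0.225 + 0.1125 + 0.05625 + 0.028125 + 0.014063 + 0.007031 + 0.003516 + 0.001758 + 8.789063e-04 + 4.394531e-04 + 2.197266e-04 + 1.098633e-04 + 5.493164e-05
     = 3.599945
Step 3: The full series sum_(k>=1) 3.6*1/2^k converges (geometric series with ratio 1/2 < 1; a constant multiple of a convergent series converges).
Step 4: Fix eps > 0. Since sum_k m(|f_k - f| > eps) < infinity, the Borel-Cantelli lemma gives
        m(limsup_k {|f_k - f| > eps}) = 0, i.e. for a.e. x, |f_k(x) - f(x)| <= eps for all large k.
        Applying this with eps = 1/j for j = 1, 2, ... and intersecting the countably many full-measure sets,
        for a.e. x we get limsup_k |f_k(x) - f(x)| <= 1/j for every j, hence f_k -> f almost everywhere.
Conclusion: series converges; Borel-Cantelli yields f_k -> f a.e.


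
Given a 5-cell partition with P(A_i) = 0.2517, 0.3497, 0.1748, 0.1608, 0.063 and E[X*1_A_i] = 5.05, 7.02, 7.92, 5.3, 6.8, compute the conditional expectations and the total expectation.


For each cell A_i: E[X|A_i] = E[X*1_A_i] / P(A_i)
Step 1: E[X|A_1] = 5.05 / 0.2517 = 20.063568
Step 2: E[X|A_2] = 7.02 / 0.3497 = 20.074349
Step 3: E[X|A_3] = 7.92 / 0.1748 = 45.308924
Step 4: E[X|A_4] = 5.3 / 0.1608 = 32.960199
Step 5: E[X|A_5] = 6.8 / 0.063 = 107.936508
Verification: E[X] = sum E[X*1_A_i] = 5.05 + 7.02 + 7.92 + 5.3 + 6.8 = 32.09


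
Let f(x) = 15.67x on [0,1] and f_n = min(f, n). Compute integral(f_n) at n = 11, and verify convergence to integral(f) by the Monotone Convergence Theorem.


f(x) = 15.67x on [0,1]; f_n(x) = min(15.67x, n). At n = 11:
Step 1: f(x) reaches 11 at x = 11/15.67 = 0.701978
Step 2: integral(f_11) = integral(15.67x, 0, 0.701978) + integral(11, 0.701978, 1)
       = 15.67*0.701978^2/2 + 11*(1 - 0.701978)
       = 3.860881 + 3.278239
       = 7.139119
Step 3: As n -> infinity, f_n increases to f, so by MCT integral(f_n) -> integral(f) = 15.67/2 = 7.835.
Convergence: integral(f_11) = 7.139119 -> 7.835 as n -> infinity


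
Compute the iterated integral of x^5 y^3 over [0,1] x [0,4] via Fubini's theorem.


By Fubini's theorem, the double integral factors as a product of single integrals:
Step 1: integral_0^1 x^5 dx = [x^6/6] from 0 to 1
     = 1^6/6 = 0.166667
Step 2: integral_0^4 y^3 dy = [y^4/4] from 0 to 4
     = 4^4/4 = 64
Step 3: Double integral = 0.166667 * 64 = 10.666667


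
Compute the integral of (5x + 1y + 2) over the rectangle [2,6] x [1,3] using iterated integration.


By Fubini, integrate in x first, then y.
Step 1: Fix y, integrate over x in [2,6]:
  integral(5x + 1y + 2, x=2..6)
  = 5*(6^2 - 2^2)/2 + (1y + 2)*(6 - 2)
  = 80 + (1y + 2)*4
  = 80 + 4y + 8
  = 88 + 4y
Step 2: Integrate over y in [1,3]:
  integral(88 + 4y, y=1..3)
  = 88*2 + 4*(3^2 - 1^2)/2
  = 176 + 16
  = 192


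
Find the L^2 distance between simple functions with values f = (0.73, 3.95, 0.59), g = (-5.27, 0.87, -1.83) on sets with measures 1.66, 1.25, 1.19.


Step 1: Compute differences f_i - g_i:
  0.73 - -5.27 = 6
  3.95 - 0.87 = 3.08
  0.59 - -1.83 = 2.42
Step 2: Compute |diff|^2 * measure for each set:
  |6|^2 * 1.66 = 36 * 1.66 = 59.76
  |3.08|^2 * 1.25 = 9.4864 * 1.25 = 11.858
  |2.42|^2 * 1.19 = 5.8564 * 1.19 = 6.969116
Step 3: Sum = 78.587116
Step 4: ||f-g||_2 = (78.587116)^(1/2) = 8.864937


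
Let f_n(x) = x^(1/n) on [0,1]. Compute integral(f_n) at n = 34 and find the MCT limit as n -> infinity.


At n = 34: f_34(x) = x^(1/34).
Step 1: integral(x^(1/34), 0, 1) = [x^(1/34+1) / (1/34+1)] from 0 to 1
     = 1 / (1/34 + 1) = 1 / ((34+1)/34) = 34/(34+1)
     = 34/35 = 0.971429
Step 2: As n -> infinity, f_n(x) = x^(1/n) -> 1 for x in (0,1], and f_n is increasing in n.
By MCT, lim_n integral(f_n) = integral(lim_n f_n) = integral(1, 0, 1) = 1.
Step 3: Verify convergence: 34/35 = 0.971429 -> 1


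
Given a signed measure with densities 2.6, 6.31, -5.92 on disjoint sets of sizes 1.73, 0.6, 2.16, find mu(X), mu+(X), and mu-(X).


Step 1: Compute signed measure on each set:
  Set 1: 2.6 * 1.73 = 4.498
  Set 2: 6.31 * 0.6 = 3.786
  Set 3: -5.92 * 2.16 = -12.7872
Step 2: Total signed measure = (4.498) + (3.786) + (-12.7872)
     = -4.5032
Step 3: Positive part mu+(X) = sum of positive contributions = 8.284
Step 4: Negative part mu-(X) = |sum of negative contributions| = 12.7872


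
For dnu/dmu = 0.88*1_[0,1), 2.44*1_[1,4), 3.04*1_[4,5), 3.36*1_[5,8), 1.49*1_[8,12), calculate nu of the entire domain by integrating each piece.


Integrate each piece of the Radon-Nikodym derivative:
Step 1: integral_0^1 0.88 dx = 0.88*(1-0) = 0.88*1 = 0.88
Step 2: integral_1^4 2.44 dx = 2.44*(4-1) = 2.44*3 = 7.32
Step 3: integral_4^5 3.04 dx = 3.04*(5-4) = 3.04*1 = 3.04
Step 4: integral_5^8 3.36 dx = 3.36*(8-5) = 3.36*3 = 10.08
Step 5: integral_8^12 1.49 dx = 1.49*(12-8) = 1.49*4 = 5.96
Total: 0.88 + 7.32 + 3.04 + 10.08 + 5.96 = 27.28


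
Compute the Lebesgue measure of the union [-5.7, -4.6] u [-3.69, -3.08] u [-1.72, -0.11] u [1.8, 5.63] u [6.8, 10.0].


For pairwise disjoint intervals, m(union) = sum of lengths.
= (-4.6 - -5.7) + (-3.08 - -3.69) + (-0.11 - -1.72) + (5.63 - 1.8) + (10.0 - 6.8)
= 1.1 + 0.61 + 1.61 + 3.83 + 3.2
= 10.35


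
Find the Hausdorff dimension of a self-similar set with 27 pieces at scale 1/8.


For a self-similar set with N copies scaled by 1/r:
dim_H = log(N)/log(r) = log(27)/log(8)
= 3.295837/2.079442
= 1.584963


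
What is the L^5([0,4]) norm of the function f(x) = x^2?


Step 1: ||f||_5 = (integral_0^4 |x^2|^5 dx)^(1/5)
     = (integral_0^4 x^10 dx)^(1/5)
Step 2: integral_0^4 x^10 dx = [x^11/(11)] from 0 to 4 = 4^11/11
     = 4194304/11 = 381300.363636
Step 3: ||f||_5 = (381300.363636)^(1/5) = 13.069334


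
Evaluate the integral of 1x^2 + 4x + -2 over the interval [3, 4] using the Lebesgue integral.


The Lebesgue integral of a Riemann-integrable function agrees with the Riemann integral.
Antiderivative F(x) = (1/3)x^3 + (4/2)x^2 + -2x
F(4) = (1/3)*4^3 + (4/2)*4^2 + -2*4
     = (1/3)*64 + (4/2)*16 + -2*4
     = 21.333333 + 32 + -8
     = 45.333333
F(3) = 21
Integral = F(4) - F(3) = 45.333333 - 21 = 24.333333


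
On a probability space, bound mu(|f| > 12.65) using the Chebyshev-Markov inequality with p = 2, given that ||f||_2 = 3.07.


Chebyshev/Markov inequality: mu(|f| > eps) <= (||f||_p / eps)^p
Step 1: ||f||_2 / eps = 3.07 / 12.65 = 0.242688
Step 2: Raise to power p = 2:
  (0.242688)^2 = 0.058897
Step 3: Therefore mu(|f| > 12.65) <= 0.058897


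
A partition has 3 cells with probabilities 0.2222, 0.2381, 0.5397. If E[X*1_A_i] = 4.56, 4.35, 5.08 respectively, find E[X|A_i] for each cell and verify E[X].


For each cell A_i: E[X|A_i] = E[X*1_A_i] / P(A_i)
Step 1: E[X|A_1] = 4.56 / 0.2222 = 20.522052
Step 2: E[X|A_2] = 4.35 / 0.2381 = 18.269635
Step 3: E[X|A_3] = 5.08 / 0.5397 = 9.412637
Verification: E[X] = sum E[X*1_A_i] = 4.56 + 4.35 + 5.08 = 13.99


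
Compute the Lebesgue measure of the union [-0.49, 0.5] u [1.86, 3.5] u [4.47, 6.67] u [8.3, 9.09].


For pairwise disjoint intervals, m(union) = sum of lengths.
= (0.5 - -0.49) + (3.5 - 1.86) + (6.67 - 4.47) + (9.09 - 8.3)
= 0.99 + 1.64 + 2.2 + 0.79
= 5.62


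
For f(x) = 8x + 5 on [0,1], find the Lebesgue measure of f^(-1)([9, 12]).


f^(-1)([9, 12]) = {x : 9 <= 8x + 5 <= 12}
Solving: (9 - 5)/8 <= x <= (12 - 5)/8
= [0.5, 0.875]
Intersecting with [0,1]: [0.5, 0.875]
Measure = 0.875 - 0.5 = 0.375


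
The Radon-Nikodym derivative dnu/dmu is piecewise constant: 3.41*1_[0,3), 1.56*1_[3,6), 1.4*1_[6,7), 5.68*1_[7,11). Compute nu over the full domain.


Integrate each piece of the Radon-Nikodym derivative:
Step 1: integral_0^3 3.41 dx = 3.41*(3-0) = 3.41*3 = 10.23
Step 2: integral_3^6 1.56 dx = 1.56*(6-3) = 1.56*3 = 4.68
Step 3: integral_6^7 1.4 dx = 1.4*(7-6) = 1.4*1 = 1.4
Step 4: integral_7^11 5.68 dx = 5.68*(11-7) = 5.68*4 = 22.72
Total: 10.23 + 4.68 + 1.4 + 22.72 = 39.03


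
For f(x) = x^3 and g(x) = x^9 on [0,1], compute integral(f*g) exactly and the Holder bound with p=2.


Step 1: Exact integral of f*g = integral(x^12, 0, 1) = 1/13
     = 0.076923
Step 2: Holder bound with p=2, q=2:
  ||f||_p = (integral x^6 dx)^(1/2) = (1/7)^(1/2) = 0.377964
  ||g||_q = (integral x^18 dx)^(1/2) = (1/19)^(1/2) = 0.229416
Step 3: Holder bound = ||f||_p * ||g||_q = 0.377964 * 0.229416 = 0.086711
Verification: 0.076923 <= 0.086711 (Holder holds)


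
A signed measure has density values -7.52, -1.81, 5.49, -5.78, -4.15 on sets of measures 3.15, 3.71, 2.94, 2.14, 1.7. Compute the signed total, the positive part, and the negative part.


Step 1: Compute signed measure on each set:
  Set 1: -7.52 * 3.15 = -23.688
  Set 2: -1.81 * 3.71 = -6.7151
  Set 3: 5.49 * 2.94 = 16.1406
  Set 4: -5.78 * 2.14 = -12.3692
  Set 5: -4.15 * 1.7 = -7.055
Step 2: Total signed measure = (-23.688) + (-6.7151) + (16.1406) + (-12.3692) + (-7.055)
     = -33.6867
Step 3: Positive part mu+(X) = sum of positive contributions = 16.1406
Step 4: Negative part mu-(X) = |sum of negative contributions| = 49.8273


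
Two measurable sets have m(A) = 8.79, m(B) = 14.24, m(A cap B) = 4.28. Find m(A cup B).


By inclusion-exclusion: m(A u B) = m(A) + m(B) - m(A n B)
= 8.79 + 14.24 - 4.28
= 18.75


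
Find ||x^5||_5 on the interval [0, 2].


Step 1: ||f||_5 = (integral_0^2 |x^5|^5 dx)^(1/5)
     = (integral_0^2 x^25 dx)^(1/5)
Step 2: integral_0^2 x^25 dx = [x^26/(26)] from 0 to 2 = 2^26/26
     = 67108864/26 = 2.581110e+06
Step 3: ||f||_5 = (2.581110e+06)^(1/5) = 19.158491


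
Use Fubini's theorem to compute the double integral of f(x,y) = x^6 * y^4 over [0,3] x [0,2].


By Fubini's theorem, the double integral factors as a product of single integrals:
Step 1: integral_0^3 x^6 dx = [x^7/7] from 0 to 3
     = 3^7/7 = 312.428571
Step 2: integral_0^2 y^4 dy = [y^5/5] from 0 to 2
     = 2^5/5 = 6.4
Step 3: Double integral = 312.428571 * 6.4 = 1999.542857


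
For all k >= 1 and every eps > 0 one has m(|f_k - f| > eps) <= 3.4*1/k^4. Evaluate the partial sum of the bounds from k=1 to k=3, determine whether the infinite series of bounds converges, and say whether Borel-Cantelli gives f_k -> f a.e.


Step 1: List the terms 3.4*1/k^4 for k = 1 to 3:
  k=1: 3.4
  k=2: 0.2125
  k=3: 0.041975
Step 2: Partial sum = 3.4 + 0.2125 + 0.041975
     = 3.654475
Step 3: The full series sum_(k>=1) 3.4*1/k^4 converges (p-series with p = 4 > 1; a constant multiple of a convergent series converges).
Step 4: Fix eps > 0. Since sum_k m(|f_k - f| > eps) < infinity, the Borel-Cantelli lemma gives
        m(limsup_k {|f_k - f| > eps}) = 0, i.e. for a.e. x, |f_k(x) - f(x)| <= eps for all large k.
        Applying this with eps = 1/j for j = 1, 2, ... and intersecting the countably many full-measure sets,
        for a.e. x we get limsup_k |f_k(x) - f(x)| <= 1/j for every j, hence f_k -> f almost everywhere.
Conclusion: series converges; Borel-Cantelli yields f_k -> f a.e.


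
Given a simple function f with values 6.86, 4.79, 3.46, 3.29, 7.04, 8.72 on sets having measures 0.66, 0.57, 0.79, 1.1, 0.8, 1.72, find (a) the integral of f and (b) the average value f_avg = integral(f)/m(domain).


Step 1: Integral = sum(value_i * measure_i)
= 6.86*0.66 + 4.79*0.57 + 3.46*0.79 + 3.29*1.1 + 7.04*0.8 + 8.72*1.72
= 4.5276 + 2.7303 + 2.7334 + 3.619 + 5.632 + 14.9984
= 34.2407
Step 2: Total measure of domain = 0.66 + 0.57 + 0.79 + 1.1 + 0.8 + 1.72 = 5.64
Step 3: Average value = 34.2407 / 5.64 = 6.071046


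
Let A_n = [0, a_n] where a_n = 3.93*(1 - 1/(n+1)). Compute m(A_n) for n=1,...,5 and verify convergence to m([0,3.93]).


By continuity of measure from below: if A_n increases to A, then m(A_n) -> m(A).
Here A = [0, 3.93], so m(A) = 3.93
Step 1: a_1 = 3.93*(1 - 1/2) = 1.965, m(A_1) = 1.965
Step 2: a_2 = 3.93*(1 - 1/3) = 2.62, m(A_2) = 2.62
Step 3: a_3 = 3.93*(1 - 1/4) = 2.9475, m(A_3) = 2.9475
Step 4: a_4 = 3.93*(1 - 1/5) = 3.144, m(A_4) = 3.144
Step 5: a_5 = 3.93*(1 - 1/6) = 3.275, m(A_5) = 3.275
Limit: m(A_n) -> m([0,3.93]) = 3.93


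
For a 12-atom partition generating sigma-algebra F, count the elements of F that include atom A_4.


Each element of F is a union of some subset S of the 12 atoms.
The element contains A_4 iff A_4 is in S.
So we count subsets S of {A_1,...,A_12} with A_4 in S: choose freely among the other 11 atoms.
Count = 2^(12-1) = 2^11 = 2048.


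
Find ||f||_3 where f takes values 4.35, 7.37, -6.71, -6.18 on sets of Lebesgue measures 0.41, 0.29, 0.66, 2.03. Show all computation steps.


Step 1: Compute |f_i|^3 for each value:
  |4.35|^3 = 82.312875
  |7.37|^3 = 400.315553
  |-6.71|^3 = 302.111711
  |-6.18|^3 = 236.029032
Step 2: Multiply by measures and sum:
  82.312875 * 0.41 = 33.748279
  400.315553 * 0.29 = 116.09151
  302.111711 * 0.66 = 199.393729
  236.029032 * 2.03 = 479.138935
Sum = 33.748279 + 116.09151 + 199.393729 + 479.138935 = 828.372453
Step 3: Take the p-th root:
||f||_3 = (828.372453)^(1/3) = 9.39165


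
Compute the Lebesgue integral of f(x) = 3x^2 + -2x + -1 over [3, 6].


The Lebesgue integral of a Riemann-integrable function agrees with the Riemann integral.
Antiderivative F(x) = (3/3)x^3 + (-2/2)x^2 + -1x
F(6) = (3/3)*6^3 + (-2/2)*6^2 + -1*6
     = (3/3)*216 + (-2/2)*36 + -1*6
     = 216 + -36 + -6
     = 174
F(3) = 15
Integral = F(6) - F(3) = 174 - 15 = 159


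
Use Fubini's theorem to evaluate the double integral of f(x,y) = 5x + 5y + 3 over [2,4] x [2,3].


By Fubini, integrate in x first, then y.
Step 1: Fix y, integrate over x in [2,4]:
  integral(5x + 5y + 3, x=2..4)
  = 5*(4^2 - 2^2)/2 + (5y + 3)*(4 - 2)
  = 30 + (5y + 3)*2
  = 30 + 10y + 6
  = 36 + 10y
Step 2: Integrate over y in [2,3]:
  integral(36 + 10y, y=2..3)
  = 36*1 + 10*(3^2 - 2^2)/2
  = 36 + 25
  = 61


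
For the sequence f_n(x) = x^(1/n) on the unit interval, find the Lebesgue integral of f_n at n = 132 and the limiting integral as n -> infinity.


At n = 132: f_132(x) = x^(1/132).
Step 1: integral(x^(1/132), 0, 1) = [x^(1/132+1) / (1/132+1)] from 0 to 1
     = 1 / (1/132 + 1) = 1 / ((132+1)/132) = 132/(132+1)
     = 132/133 = 0.992481
Step 2: As n -> infinity, f_n(x) = x^(1/n) -> 1 for x in (0,1], and f_n is increasing in n.
By MCT, lim_n integral(f_n) = integral(lim_n f_n) = integral(1, 0, 1) = 1.
Step 3: Verify convergence: 132/133 = 0.992481 -> 1


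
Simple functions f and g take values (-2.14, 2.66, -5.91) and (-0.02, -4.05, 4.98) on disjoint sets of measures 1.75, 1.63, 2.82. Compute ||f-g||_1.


Step 1: Compute differences f_i - g_i:
  -2.14 - -0.02 = -2.12
  2.66 - -4.05 = 6.71
  -5.91 - 4.98 = -10.89
Step 2: Compute |diff|^1 * measure for each set:
  |-2.12|^1 * 1.75 = 2.12 * 1.75 = 3.71
  |6.71|^1 * 1.63 = 6.71 * 1.63 = 10.9373
  |-10.89|^1 * 2.82 = 10.89 * 2.82 = 30.7098
Step 3: Sum = 45.3571
Step 4: ||f-g||_1 = (45.3571)^(1/1) = 45.3571


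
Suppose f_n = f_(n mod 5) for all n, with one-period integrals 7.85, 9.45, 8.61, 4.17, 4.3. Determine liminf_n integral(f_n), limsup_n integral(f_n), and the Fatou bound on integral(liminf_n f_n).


The sequence (integral(f_n)) is periodic with period 5, repeating the values 7.85, 9.45, 8.61, 4.17, 4.3 indefinitely.
Step 1: For a periodic sequence, every tail (a_m, a_(m+1), ...) contains all 5 period values infinitely often.
Step 2: Hence inf of every tail = min of the period values = min(7.85, 9.45, 8.61, 4.17, 4.3) = 4.17.
        liminf_n integral(f_n) = sup over m of (inf of tail from m) = 4.17.
Step 3: Similarly sup of every tail = max of the period values = 9.45.
        limsup_n integral(f_n) = 9.45.
Step 4: Fatou's lemma: integral(liminf_n f_n) <= liminf_n integral(f_n) = 4.17.
        So the integral of the pointwise liminf is at most 4.17.


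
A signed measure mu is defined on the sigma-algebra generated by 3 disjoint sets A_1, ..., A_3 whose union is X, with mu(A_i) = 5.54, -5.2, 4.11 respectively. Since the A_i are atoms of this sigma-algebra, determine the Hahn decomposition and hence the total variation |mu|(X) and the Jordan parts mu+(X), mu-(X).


Step 1: Every measurable set is a union of atoms (the cells / points), so a Hahn decomposition is
  obtained by grouping atoms by sign: P = union of atoms with mu > 0, N = union of the remaining atoms.
  Atoms in P (indices): 1, 3;  atoms in N (indices): 2
  Positive values: 5.54, 4.11
  Negative values: -5.2
Step 2: mu+(X) = mu(P) = sum of positive atom values = 9.65
Step 3: mu-(X) = -mu(N) = sum of |negative atom values| = 5.2
Step 4: |mu|(X) = mu+(X) + mu-(X) = 9.65 + 5.2 = 14.85


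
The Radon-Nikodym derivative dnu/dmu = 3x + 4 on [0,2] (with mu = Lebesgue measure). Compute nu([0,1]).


nu(A) = integral_A (dnu/dmu) dmu = integral_0^1 (3x + 4) dx
Step 1: Antiderivative F(x) = (3/2)x^2 + 4x
Step 2: F(1) = (3/2)*1^2 + 4*1 = 1.5 + 4 = 5.5
Step 3: F(0) = (3/2)*0^2 + 4*0 = 0.0 + 0 = 0.0
Step 4: nu([0,1]) = F(1) - F(0) = 5.5 - 0.0 = 5.5


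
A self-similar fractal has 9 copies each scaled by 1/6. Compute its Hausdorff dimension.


For a self-similar set with N copies scaled by 1/r:
dim_H = log(N)/log(r) = log(9)/log(6)
= 2.197225/1.791759
= 1.226294


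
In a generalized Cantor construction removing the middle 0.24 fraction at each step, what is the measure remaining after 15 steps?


Step 1: At each step, fraction remaining = 1 - 0.24 = 0.76
Step 2: After 15 steps, measure = (0.76)^15
Result = 0.016301


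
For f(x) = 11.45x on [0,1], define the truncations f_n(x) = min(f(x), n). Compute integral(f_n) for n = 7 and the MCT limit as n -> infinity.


f(x) = 11.45x on [0,1]; f_n(x) = min(11.45x, n). At n = 7:
Step 1: f(x) reaches 7 at x = 7/11.45 = 0.611354
Step 2: integral(f_7) = integral(11.45x, 0, 0.611354) + integral(7, 0.611354, 1)
       = 11.45*0.611354^2/2 + 7*(1 - 0.611354)
       = 2.139738 + 2.720524
       = 4.860262
Step 3: As n -> infinity, f_n increases to f, so by MCT integral(f_n) -> integral(f) = 11.45/2 = 5.725.
Convergence: integral(f_7) = 4.860262 -> 5.725 as n -> infinity


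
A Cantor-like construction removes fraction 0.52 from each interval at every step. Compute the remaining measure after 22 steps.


Step 1: At each step, fraction remaining = 1 - 0.52 = 0.48
Step 2: After 22 steps, measure = (0.48)^22
Result = 9.711968e-08


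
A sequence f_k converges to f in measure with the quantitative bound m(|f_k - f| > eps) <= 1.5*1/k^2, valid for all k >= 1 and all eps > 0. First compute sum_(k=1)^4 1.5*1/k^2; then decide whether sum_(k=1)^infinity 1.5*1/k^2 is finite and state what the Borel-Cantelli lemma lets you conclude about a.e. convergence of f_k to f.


Step 1: List the terms 1.5*1/k^2 for k = 1 to 4:
  k=1: 1.5
  k=2: 0.375
  k=3: 0.166667
  k=4: 0.09375
Step 2: Partial sum = 1.5 + 0.375 + 0.166667 + 0.09375
     = 2.135417
Step 3: The full series sum_(k>=1) 1.5*1/k^2 converges (p-series with p = 2 > 1; a constant multiple of a convergent series converges).
Step 4: Fix eps > 0. Since sum_k m(|f_k - f| > eps) < infinity, the Borel-Cantelli lemma gives
        m(limsup_k {|f_k - f| > eps}) = 0, i.e. for a.e. x, |f_k(x) - f(x)| <= eps for all large k.
        Applying this with eps = 1/j for j = 1, 2, ... and intersecting the countably many full-measure sets,
        for a.e. x we get limsup_k |f_k(x) - f(x)| <= 1/j for every j, hence f_k -> f almost everywhere.
Conclusion: series converges; Borel-Cantelli yields f_k -> f a.e.


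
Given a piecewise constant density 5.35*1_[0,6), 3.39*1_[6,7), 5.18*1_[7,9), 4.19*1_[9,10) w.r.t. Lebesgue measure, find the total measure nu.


Integrate each piece of the Radon-Nikodym derivative:
Step 1: integral_0^6 5.35 dx = 5.35*(6-0) = 5.35*6 = 32.1
Step 2: integral_6^7 3.39 dx = 3.39*(7-6) = 3.39*1 = 3.39
Step 3: integral_7^9 5.18 dx = 5.18*(9-7) = 5.18*2 = 10.36
Step 4: integral_9^10 4.19 dx = 4.19*(10-9) = 4.19*1 = 4.19
Total: 32.1 + 3.39 + 10.36 + 4.19 = 50.04


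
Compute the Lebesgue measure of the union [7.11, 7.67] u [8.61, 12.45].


For pairwise disjoint intervals, m(union) = sum of lengths.
= (7.67 - 7.11) + (12.45 - 8.61)
= 0.56 + 3.84
= 4.4


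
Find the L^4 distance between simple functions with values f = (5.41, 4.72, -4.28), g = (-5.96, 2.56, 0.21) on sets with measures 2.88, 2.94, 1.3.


Step 1: Compute differences f_i - g_i:
  5.41 - -5.96 = 11.37
  4.72 - 2.56 = 2.16
  -4.28 - 0.21 = -4.49
Step 2: Compute |diff|^4 * measure for each set:
  |11.37|^4 * 2.88 = 16712.516874 * 2.88 = 48132.048596
  |2.16|^4 * 2.94 = 21.767823 * 2.94 = 63.997401
  |-4.49|^4 * 1.3 = 406.429632 * 1.3 = 528.358522
Step 3: Sum = 48724.404518
Step 4: ||f-g||_4 = (48724.404518)^(1/4) = 14.857189


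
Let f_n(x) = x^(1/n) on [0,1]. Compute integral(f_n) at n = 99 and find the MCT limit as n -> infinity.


At n = 99: f_99(x) = x^(1/99).
Step 1: integral(x^(1/99), 0, 1) = [x^(1/99+1) / (1/99+1)] from 0 to 1
     = 1 / (1/99 + 1) = 1 / ((99+1)/99) = 99/(99+1)
     = 99/100 = 0.99
Step 2: As n -> infinity, f_n(x) = x^(1/n) -> 1 for x in (0,1], and f_n is increasing in n.
By MCT, lim_n integral(f_n) = integral(lim_n f_n) = integral(1, 0, 1) = 1.
Step 3: Verify convergence: 99/100 = 0.99 -> 1


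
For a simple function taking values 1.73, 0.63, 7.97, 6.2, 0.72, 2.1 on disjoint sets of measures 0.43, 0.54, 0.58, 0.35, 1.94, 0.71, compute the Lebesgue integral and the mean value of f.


Step 1: Integral = sum(value_i * measure_i)
= 1.73*0.43 + 0.63*0.54 + 7.97*0.58 + 6.2*0.35 + 0.72*1.94 + 2.1*0.71
= 0.7439 + 0.3402 + 4.6226 + 2.17 + 1.3968 + 1.491
= 10.7645
Step 2: Total measure of domain = 0.43 + 0.54 + 0.58 + 0.35 + 1.94 + 0.71 = 4.55
Step 3: Average value = 10.7645 / 4.55 = 2.365824


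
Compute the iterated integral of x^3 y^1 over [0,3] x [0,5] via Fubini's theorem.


By Fubini's theorem, the double integral factors as a product of single integrals:
Step 1: integral_0^3 x^3 dx = [x^4/4] from 0 to 3
     = 3^4/4 = 20.25
Step 2: integral_0^5 y^1 dy = [y^2/2] from 0 to 5
     = 5^2/2 = 12.5
Step 3: Double integral = 20.25 * 12.5 = 253.125


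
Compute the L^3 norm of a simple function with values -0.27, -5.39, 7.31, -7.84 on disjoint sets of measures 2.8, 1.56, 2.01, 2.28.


Step 1: Compute |f_i|^3 for each value:
  |-0.27|^3 = 0.019683
  |-5.39|^3 = 156.590819
  |7.31|^3 = 390.617891
  |-7.84|^3 = 481.890304
Step 2: Multiply by measures and sum:
  0.019683 * 2.8 = 0.055112
  156.590819 * 1.56 = 244.281678
  390.617891 * 2.01 = 785.141961
  481.890304 * 2.28 = 1098.709893
Sum = 0.055112 + 244.281678 + 785.141961 + 1098.709893 = 2128.188644
Step 3: Take the p-th root:
||f||_3 = (2128.188644)^(1/3) = 12.862835


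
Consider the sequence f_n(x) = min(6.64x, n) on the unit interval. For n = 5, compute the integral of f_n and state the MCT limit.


f(x) = 6.64x on [0,1]; f_n(x) = min(6.64x, n). At n = 5:
Step 1: f(x) reaches 5 at x = 5/6.64 = 0.753012
Step 2: integral(f_5) = integral(6.64x, 0, 0.753012) + integral(5, 0.753012, 1)
       = 6.64*0.753012^2/2 + 5*(1 - 0.753012)
       = 1.88253 + 1.23494
       = 3.11747
Step 3: As n -> infinity, f_n increases to f, so by MCT integral(f_n) -> integral(f) = 6.64/2 = 3.32.
Convergence: integral(f_5) = 3.11747 -> 3.32 as n -> infinity
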